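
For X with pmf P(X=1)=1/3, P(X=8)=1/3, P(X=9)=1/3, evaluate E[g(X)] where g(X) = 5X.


E[5X] = sum(g(x)*P(x))
= 5*1/3 + 40*1/3 + 45*1/3
= 30

30


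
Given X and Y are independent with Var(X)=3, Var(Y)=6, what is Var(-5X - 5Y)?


Independence => Cov(X,Y)=0
Var(-5X - 5Y) = (-5)^2*Var(X) + (-5)^2*Var(Y)
= 25*3 + 25*6 = 225

225


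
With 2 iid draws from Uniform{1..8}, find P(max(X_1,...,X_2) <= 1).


P(max <= 1) = P(all X_i <= 1) = (P(X_1 <= 1))^2
= (1/8)^2 = 1/64

1/64


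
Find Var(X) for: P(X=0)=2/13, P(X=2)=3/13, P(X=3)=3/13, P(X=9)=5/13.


E[X] = 60/13, E[X^2] = 444/13
Var(X) = E[X^2] - (E[X])^2 = 444/13 - (60/13)^2 = 2172/169

2172/169


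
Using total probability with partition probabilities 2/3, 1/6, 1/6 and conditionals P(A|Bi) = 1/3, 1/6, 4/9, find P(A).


P(A) = P(A|B1)P(B1) + P(A|B2)P(B2) + P(A|B3)P(B3)
= 1/3*2/3 + 1/6*1/6 + 4/9*1/6
= 2/9 + 1/36 + 2/27 = 35/108

35/108


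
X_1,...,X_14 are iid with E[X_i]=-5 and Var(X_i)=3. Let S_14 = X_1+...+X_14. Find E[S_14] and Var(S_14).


E[S_n] = n*mu = 14*-5 = -70
Var(S_n) = n*sigma^2 = 14*3 = 42

E[S_14]=-70, Var(S_14)=42


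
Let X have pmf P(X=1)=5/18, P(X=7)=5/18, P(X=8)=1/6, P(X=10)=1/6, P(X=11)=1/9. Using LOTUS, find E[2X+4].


E[2X+4] = sum(g(x)*P(x))
= 6*5/18 + 18*5/18 + 20*1/6 + 24*1/6 + 26*1/9
= 152/9

152/9


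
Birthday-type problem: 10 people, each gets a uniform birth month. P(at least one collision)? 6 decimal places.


P(all different) = prod((12-i)/12 for i=0..9) = 0.003868
P(at least one match) = 1 - 0.003868 = 0.996132

0.996132


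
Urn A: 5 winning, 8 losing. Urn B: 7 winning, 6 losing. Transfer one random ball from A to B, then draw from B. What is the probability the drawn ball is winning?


P(transfer winning) = 5/13; P(transfer losing) = 8/13
If winning transferred: Urn II has 8 winning of 14, so P(winning|winning moved) = 4/7
If losing transferred: Urn II has 7 winning of 14, so P(winning|losing moved) = 1/2
By total probability: P(winning) = 5/13*4/7 + 8/13*1/2 = 48/91

48/91


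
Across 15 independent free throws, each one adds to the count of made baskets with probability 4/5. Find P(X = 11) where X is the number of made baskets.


P(X=11) = C(15,11) * p^11 * (1-p)^4
= 1365 * 4194304/48828125 * 1/625
= 1145044992/6103515625

1145044992/6103515625


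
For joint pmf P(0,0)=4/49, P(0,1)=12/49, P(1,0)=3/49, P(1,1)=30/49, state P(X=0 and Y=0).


Read from table: P(X=0, Y=0) = 4/49

4/49


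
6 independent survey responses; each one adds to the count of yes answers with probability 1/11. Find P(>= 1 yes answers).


P(at least one) = 1 - P(none)
P(none) = (1 - 1/11)^6 = (10/11)^6 = 1000000/1771561
P(at least one) = 1 - 1000000/1771561 = 771561/1771561

771561/1771561


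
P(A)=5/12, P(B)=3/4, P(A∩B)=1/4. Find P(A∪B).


P(A∪B) = P(A) + P(B) - P(A∩B)
= 5/12 + 3/4 - 1/4 = 11/12

11/12


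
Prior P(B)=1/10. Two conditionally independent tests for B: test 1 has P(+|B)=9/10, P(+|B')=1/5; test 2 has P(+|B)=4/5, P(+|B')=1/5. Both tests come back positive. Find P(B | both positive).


After test 1: P(+) = 9/10*1/10 + 1/5*9/10 = 27/100
P(B|+) = (9/100)/(27/100) = 1/3
After test 2 (use post1 as new prior): P(+) = 4/5*1/3 + 1/5*2/3 = 2/5
P(B|+,+) = (4/15)/(2/5) = 2/3

2/3


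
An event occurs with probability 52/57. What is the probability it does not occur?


P(A') = 1 - P(A) = 1 - 52/57 = 5/57

5/57


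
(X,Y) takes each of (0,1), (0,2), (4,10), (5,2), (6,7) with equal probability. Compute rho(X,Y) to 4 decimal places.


Cov(X,Y) = 5.2000, Var(X) = 6.4000, Var(Y) = 12.2400
rho = Cov/(sqrt(VarX)*sqrt(VarY)) = 0.5875

0.5875


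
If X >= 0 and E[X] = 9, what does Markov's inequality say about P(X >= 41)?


Markov: P(X >= a) <= E[X]/a
P(X >= 41) <= 9/41

9/41


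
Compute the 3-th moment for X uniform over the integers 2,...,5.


E[X^3] = (1/4) * sum(x^3 for x=2..5)
= 224/4 = 56

56


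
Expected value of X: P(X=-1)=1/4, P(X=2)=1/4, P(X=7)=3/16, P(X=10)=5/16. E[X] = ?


E[X] = sum(x * P(x))
= -1*1/4 + 2*1/4 + 7*3/16 + 10*5/16
= 75/16

75/16


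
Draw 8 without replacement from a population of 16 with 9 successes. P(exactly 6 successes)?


P(X=6) = C(9,6)*C(7,2) / C(16,8)
= 84*21 / 12870
= 1764/12870 = 98/715

98/715


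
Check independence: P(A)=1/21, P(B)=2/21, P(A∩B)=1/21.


P(A)*P(B) = 1/21*2/21 = 2/441
P(A∩B) = 1/21 != 2/441, so not independent

No, A and B are not independent


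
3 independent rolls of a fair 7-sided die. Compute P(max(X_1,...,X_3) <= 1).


P(max <= 1) = P(all X_i <= 1) = (P(X_1 <= 1))^3
= (1/7)^3 = 1/343

1/343


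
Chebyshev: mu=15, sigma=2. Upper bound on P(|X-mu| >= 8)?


k = 8/2 = 4
Chebyshev: P(|X-mu| >= k*sigma) <= 1/k^2 = 1/4^2 = 1/16

1/16


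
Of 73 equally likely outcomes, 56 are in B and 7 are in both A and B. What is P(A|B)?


P(A|B) = P(A∩B)/P(B) = (7/73)/(56/73) = 7/56 = 1/8

1/8


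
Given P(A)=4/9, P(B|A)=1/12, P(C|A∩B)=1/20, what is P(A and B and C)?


P(A∩B∩C) = P(A) * P(B|A) * P(C|A∩B)
= 4/9 * 1/12 * 1/20
= 1/27 * 1/20 = 1/540

1/540


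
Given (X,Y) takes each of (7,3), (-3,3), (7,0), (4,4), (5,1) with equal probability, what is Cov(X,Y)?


E[X]=4, E[Y]=11/5, E[XY]=33/5
Cov(X,Y) = E[XY] - E[X]E[Y] = 33/5 - 4*11/5 = -11/5

-11/5


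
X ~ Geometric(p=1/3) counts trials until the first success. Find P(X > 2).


P(X > 2) = P(first 2 trials all fail) = (1-p)^2 = (2/3)^2 = 4/9

4/9


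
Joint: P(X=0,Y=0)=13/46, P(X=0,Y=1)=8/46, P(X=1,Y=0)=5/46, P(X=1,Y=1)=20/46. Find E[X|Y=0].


P(Y=0) = 18/46
E[X|Y=0] = (0*13 + 1*5)/18 = 5/18

5/18


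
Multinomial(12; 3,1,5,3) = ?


12! = 479001600
Denominator: 3!=6 * 1!=1 * 5!=120 * 3!=6
Coefficient = 479001600 / 4320 = 110880

110880


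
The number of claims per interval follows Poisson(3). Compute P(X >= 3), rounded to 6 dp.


P(X>=3) = 1 - P(X<=2) = 1 - (e^(-3)*3^0/0! + e^(-3)*3^1/1! + e^(-3)*3^2/2!)
≈ 1 - (0.0497870684 + 0.1493612051 + 0.2240418077)
= 1 - 0.4231900812 = 0.5768099188
≈ 0.576810

0.576810


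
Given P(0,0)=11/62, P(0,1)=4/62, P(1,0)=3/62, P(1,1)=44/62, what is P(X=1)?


P(X=1) = P(1,0)+P(1,1) = 3/62 + 44/62 = 47/62

47/62


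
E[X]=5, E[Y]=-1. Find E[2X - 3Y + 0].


E[2X - 3Y + 0] = 2*E[X] - 3*E[Y] + 0
= (2)*(5) + (-3)*(-1) + (0)
= 10 + 3 + 0 = 13

13


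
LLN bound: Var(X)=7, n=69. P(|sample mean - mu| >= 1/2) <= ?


Var(Xbar) = Var(X)/n = 7/69
Chebyshev: P(|Xbar-mu| >= 1/2) <= Var(Xbar)/(1/2)^2 = (7/69)/(1/4) = 28/69

28/69


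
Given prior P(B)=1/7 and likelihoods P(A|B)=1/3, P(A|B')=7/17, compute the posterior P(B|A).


P(A) = P(A|B)P(B) + P(A|B')P(B') = 1/3*1/7 + 7/17*6/7 = 143/357
P(B|A) = P(A|B)P(B)/P(A) = (1/21)/(143/357) = 17/143

17/143


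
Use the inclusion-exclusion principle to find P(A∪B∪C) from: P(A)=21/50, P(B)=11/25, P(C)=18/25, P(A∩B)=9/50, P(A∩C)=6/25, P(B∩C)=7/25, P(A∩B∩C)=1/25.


P(A∪B∪C) = P(A)+P(B)+P(C) - P(AB)-P(AC)-P(BC) + P(ABC)
= 21/50+11/25+18/25 - 9/50-6/25-7/25 + 1/25
= 23/25

23/25


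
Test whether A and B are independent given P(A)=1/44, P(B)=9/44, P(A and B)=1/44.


P(A)*P(B) = 1/44*9/44 = 9/1936
P(A∩B) = 1/44 != 9/1936, so not independent

No, A and B are not independent


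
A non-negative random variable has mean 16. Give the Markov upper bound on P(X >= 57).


Markov: P(X >= a) <= E[X]/a
P(X >= 57) <= 16/57

16/57


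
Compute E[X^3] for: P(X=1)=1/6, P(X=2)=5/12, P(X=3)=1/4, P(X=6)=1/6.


E[X^3] = sum(x^3 * P(x))
= 1*1/6 + 8*5/12 + 27*1/4 + 216*1/6
= 185/4

185/4


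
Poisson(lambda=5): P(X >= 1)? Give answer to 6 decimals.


P(X>=1) = 1 - P(X<=0) = 1 - (e^(-5)*5^0/0!)
≈ 1 - 0.0067379470 = 0.9932620530
≈ 0.993262

0.993262


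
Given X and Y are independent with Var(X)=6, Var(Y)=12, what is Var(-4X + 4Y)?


Independence => Cov(X,Y)=0
Var(-4X + 4Y) = (-4)^2*Var(X) + 4^2*Var(Y)
= 16*6 + 16*12 = 288

288


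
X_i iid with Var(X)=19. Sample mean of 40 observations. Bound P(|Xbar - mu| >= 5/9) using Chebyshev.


Var(Xbar) = Var(X)/n = 19/40
Chebyshev: P(|Xbar-mu| >= 5/9) <= Var(Xbar)/(5/9)^2 = (19/40)/(25/81) = 1539/1000
Bound exceeds 1, so trivial bound: 1

1


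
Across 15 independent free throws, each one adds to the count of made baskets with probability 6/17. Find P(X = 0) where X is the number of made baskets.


P(X=0) = C(15,0) * p^0 * (1-p)^15
= 1 * 1 * 4177248169415651/2862423051509815793
= 4177248169415651/2862423051509815793

4177248169415651/2862423051509815793


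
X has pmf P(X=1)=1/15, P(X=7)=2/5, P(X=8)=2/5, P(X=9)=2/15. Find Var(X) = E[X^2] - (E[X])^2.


E[X] = 109/15, E[X^2] = 841/15
Var(X) = E[X^2] - (E[X])^2 = 841/15 - (109/15)^2 = 734/225

734/225


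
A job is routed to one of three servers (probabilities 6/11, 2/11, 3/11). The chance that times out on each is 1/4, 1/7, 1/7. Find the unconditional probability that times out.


P(A) = P(A|B1)P(B1) + P(A|B2)P(B2) + P(A|B3)P(B3)
= 1/4*6/11 + 1/7*2/11 + 1/7*3/11
= 3/22 + 2/77 + 3/77 = 31/154

31/154


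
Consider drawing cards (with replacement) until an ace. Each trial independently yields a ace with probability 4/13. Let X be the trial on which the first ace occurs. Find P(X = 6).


P(X=6) = (1-p)^5 * p = (9/13)^5 * 4/13
= 59049/371293 * 4/13 = 236196/4826809

236196/4826809


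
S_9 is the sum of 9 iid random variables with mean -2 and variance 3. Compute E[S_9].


E[S_n] = n*E[X_1] = 9*-2 = -18

-18


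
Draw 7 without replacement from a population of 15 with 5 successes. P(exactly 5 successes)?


P(X=5) = C(5,5)*C(10,2) / C(15,7)
= 1*45 / 6435
= 45/6435 = 1/143

1/143


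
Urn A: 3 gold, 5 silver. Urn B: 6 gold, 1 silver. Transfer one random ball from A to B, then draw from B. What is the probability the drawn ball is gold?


P(transfer gold) = 3/8; P(transfer silver) = 5/8
If gold transferred: Urn II has 7 gold of 8, so P(gold|gold moved) = 7/8
If silver transferred: Urn II has 6 gold of 8, so P(gold|silver moved) = 3/4
By total probability: P(gold) = 3/8*7/8 + 5/8*3/4 = 51/64

51/64


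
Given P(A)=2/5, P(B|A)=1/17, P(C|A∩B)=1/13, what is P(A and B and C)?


P(A∩B∩C) = P(A) * P(B|A) * P(C|A∩B)
= 2/5 * 1/17 * 1/13
= 2/85 * 1/13 = 2/1105

2/1105


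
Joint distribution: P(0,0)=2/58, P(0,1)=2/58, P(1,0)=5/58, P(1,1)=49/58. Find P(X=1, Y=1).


Read from table: P(X=1, Y=1) = 49/58

49/58


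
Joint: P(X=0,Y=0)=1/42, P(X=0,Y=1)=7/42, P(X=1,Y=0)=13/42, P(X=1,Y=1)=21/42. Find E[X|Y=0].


P(Y=0) = 14/42
E[X|Y=0] = (0*1 + 1*13)/14 = 13/14

13/14


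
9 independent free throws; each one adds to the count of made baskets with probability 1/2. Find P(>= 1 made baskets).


P(at least one) = 1 - P(none)
P(none) = (1 - 1/2)^9 = (1/2)^9 = 1/512
P(at least one) = 1 - 1/512 = 511/512

511/512


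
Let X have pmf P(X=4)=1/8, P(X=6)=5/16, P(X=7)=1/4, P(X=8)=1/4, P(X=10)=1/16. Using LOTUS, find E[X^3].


E[X^3] = sum(g(x)*P(x))
= 64*1/8 + 216*5/16 + 343*1/4 + 512*1/4 + 1000*1/16
= 1407/4

1407/4


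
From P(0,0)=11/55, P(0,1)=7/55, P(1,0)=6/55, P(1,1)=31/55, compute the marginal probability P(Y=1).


P(Y=1) = P(0,1)+P(1,1) = 7/55 + 31/55 = 38/55

38/55


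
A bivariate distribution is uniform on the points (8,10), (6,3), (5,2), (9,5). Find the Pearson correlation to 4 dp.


Cov(X,Y) = 3.2500, Var(X) = 2.5000, Var(Y) = 9.5000
rho = Cov/(sqrt(VarX)*sqrt(VarY)) = 0.6669

0.6669


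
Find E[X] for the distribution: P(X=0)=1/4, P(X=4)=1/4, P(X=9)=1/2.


E[X] = sum(x * P(x))
= 0*1/4 + 4*1/4 + 9*1/2
= 11/2

11/2


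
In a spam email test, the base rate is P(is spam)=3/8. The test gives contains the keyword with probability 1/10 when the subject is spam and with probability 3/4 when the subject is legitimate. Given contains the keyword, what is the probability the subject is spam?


P(A) = P(A|B)P(B) + P(A|B')P(B') = 1/10*3/8 + 3/4*5/8 = 81/160
P(B|A) = P(A|B)P(B)/P(A) = (3/80)/(81/160) = 2/27

2/27


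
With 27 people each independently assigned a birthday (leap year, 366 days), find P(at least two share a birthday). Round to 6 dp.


P(all different) = prod((366-i)/366 for i=0..26) = 0.374173
P(at least one match) = 1 - 0.374173 = 0.625827

0.625827


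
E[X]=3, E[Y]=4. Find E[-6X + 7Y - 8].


E[-6X + 7Y - 8] = -6*E[X] + 7*E[Y] - 8
= (-6)*(3) + (7)*(4) + (-8)
= -18 + 28 - 8 = 2

2


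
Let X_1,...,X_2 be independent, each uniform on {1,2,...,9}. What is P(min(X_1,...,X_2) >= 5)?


P(min >= 5) = P(all X_i >= 5) = (P(X_1 >= 5))^2
= (5/9)^2 = 25/81

25/81


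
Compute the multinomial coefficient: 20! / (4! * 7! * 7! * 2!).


20! = 2432902008176640000
Denominator: 4!=24 * 7!=5040 * 7!=5040 * 2!=2
Coefficient = 2432902008176640000 / 1219276800 = 1995364800

1995364800


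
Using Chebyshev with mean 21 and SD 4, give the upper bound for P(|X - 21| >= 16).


k = 16/4 = 4
Chebyshev: P(|X-mu| >= k*sigma) <= 1/k^2 = 1/4^2 = 1/16

1/16


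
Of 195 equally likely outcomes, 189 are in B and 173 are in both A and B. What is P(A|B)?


P(A|B) = P(A∩B)/P(B) = (173/195)/(189/195) = 173/189

173/189


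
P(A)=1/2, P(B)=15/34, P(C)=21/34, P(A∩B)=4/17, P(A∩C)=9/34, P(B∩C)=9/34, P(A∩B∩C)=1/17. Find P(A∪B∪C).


P(A∪B∪C) = P(A)+P(B)+P(C) - P(AB)-P(AC)-P(BC) + P(ABC)
= 1/2+15/34+21/34 - 4/17-9/34-9/34 + 1/17
= 29/34

29/34


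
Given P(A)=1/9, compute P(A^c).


P(A') = 1 - P(A) = 1 - 1/9 = 8/9

8/9


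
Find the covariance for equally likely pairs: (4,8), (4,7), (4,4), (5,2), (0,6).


E[X]=17/5, E[Y]=27/5, E[XY]=86/5
Cov(X,Y) = E[XY] - E[X]E[Y] = 86/5 - 17/5*27/5 = -29/25

-29/25


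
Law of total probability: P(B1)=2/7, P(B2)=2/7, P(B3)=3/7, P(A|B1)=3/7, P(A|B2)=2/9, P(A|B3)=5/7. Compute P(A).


P(A) = P(A|B1)P(B1) + P(A|B2)P(B2) + P(A|B3)P(B3)
= 3/7*2/7 + 2/9*2/7 + 5/7*3/7
= 6/49 + 4/63 + 15/49 = 31/63

31/63


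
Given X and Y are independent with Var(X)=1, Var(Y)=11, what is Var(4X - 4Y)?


Independence => Cov(X,Y)=0
Var(4X - 4Y) = 4^2*Var(X) + (-4)^2*Var(Y)
= 16*1 + 16*11 = 192

192


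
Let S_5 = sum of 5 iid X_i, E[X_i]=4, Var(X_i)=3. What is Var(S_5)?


By independence, Var(S_n) = n*Var(X_1) = 5*3 = 15

15


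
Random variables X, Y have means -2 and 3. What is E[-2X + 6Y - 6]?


E[-2X + 6Y - 6] = -2*E[X] + 6*E[Y] - 6
= (-2)*(-2) + (6)*(3) + (-6)
= 4 + 18 - 6 = 16

16


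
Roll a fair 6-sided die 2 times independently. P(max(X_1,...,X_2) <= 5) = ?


P(max <= 5) = P(all X_i <= 5) = (P(X_1 <= 5))^2
= (5/6)^2 = 25/36

25/36


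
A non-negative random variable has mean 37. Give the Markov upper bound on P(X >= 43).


Markov: P(X >= a) <= E[X]/a
P(X >= 43) <= 37/43

37/43


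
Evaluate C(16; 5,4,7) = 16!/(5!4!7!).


16! = 20922789888000
Denominator: 5!=120 * 4!=24 * 7!=5040
Coefficient = 20922789888000 / 14515200 = 1441440

1441440


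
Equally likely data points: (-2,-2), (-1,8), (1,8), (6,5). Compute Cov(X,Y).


E[X]=1, E[Y]=19/4, E[XY]=17/2
Cov(X,Y) = E[XY] - E[X]E[Y] = 17/2 - 1*19/4 = 15/4

15/4


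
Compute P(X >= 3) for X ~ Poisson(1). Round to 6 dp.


P(X>=3) = 1 - P(X<=2) = 1 - (e^(-1)*1^0/0! + e^(-1)*1^1/1! + e^(-1)*1^2/2!)
≈ 1 - (0.3678794412 + 0.3678794412 + 0.1839397206)
= 1 - 0.9196986030 = 0.0803013970
≈ 0.080301

0.080301


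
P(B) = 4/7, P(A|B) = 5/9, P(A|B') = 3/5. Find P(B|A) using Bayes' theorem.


P(A) = P(A|B)P(B) + P(A|B')P(B') = 5/9*4/7 + 3/5*3/7 = 181/315
P(B|A) = P(A|B)P(B)/P(A) = (20/63)/(181/315) = 100/181

100/181


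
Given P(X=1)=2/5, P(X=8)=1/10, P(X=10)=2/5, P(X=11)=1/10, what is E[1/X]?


E[1/X] = sum(g(x)*P(x))
= 1*2/5 + 1/8*1/10 + 1/10*2/5 + 1/11*1/10
= 2031/4400

2031/4400


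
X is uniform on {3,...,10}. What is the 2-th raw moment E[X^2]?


E[X^2] = (1/8) * sum(x^2 for x=3..10)
= 380/8 = 95/2

95/2


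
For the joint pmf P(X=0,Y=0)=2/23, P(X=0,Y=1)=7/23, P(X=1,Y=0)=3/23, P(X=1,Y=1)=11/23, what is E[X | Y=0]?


P(Y=0) = 5/23
E[X|Y=0] = (0*2 + 1*3)/5 = 3/5

3/5


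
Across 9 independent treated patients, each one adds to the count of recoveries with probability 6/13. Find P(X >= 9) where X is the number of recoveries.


P(X>=9) = P(X=9)
= 10077696/10604499373
= 10077696/10604499373

10077696/10604499373


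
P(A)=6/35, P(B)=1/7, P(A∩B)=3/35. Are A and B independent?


P(A)*P(B) = 6/35*1/7 = 6/245
P(A∩B) = 3/35 != 6/245, so not independent

No, A and B are not independent


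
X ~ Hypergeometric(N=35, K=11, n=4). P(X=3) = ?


P(X=3) = C(11,3)*C(24,1) / C(35,4)
= 165*24 / 52360
= 3960/52360 = 9/119

9/119


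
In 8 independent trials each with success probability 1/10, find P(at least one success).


P(at least one) = 1 - P(none)
P(none) = (1 - 1/10)^8 = (9/10)^8 = 43046721/100000000
P(at least one) = 1 - 43046721/100000000 = 56953279/100000000

56953279/100000000


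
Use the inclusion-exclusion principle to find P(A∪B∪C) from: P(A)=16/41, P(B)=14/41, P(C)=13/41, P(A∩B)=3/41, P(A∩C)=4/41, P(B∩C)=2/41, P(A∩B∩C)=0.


P(A∪B∪C) = P(A)+P(B)+P(C) - P(AB)-P(AC)-P(BC) + P(ABC)
= 16/41+14/41+13/41 - 3/41-4/41-2/41 + 0
= 34/41

34/41


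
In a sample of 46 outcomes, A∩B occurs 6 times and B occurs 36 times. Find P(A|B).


P(A|B) = P(A∩B)/P(B) = (6/46)/(36/46) = 6/36 = 1/6

1/6


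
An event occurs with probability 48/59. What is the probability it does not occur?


P(A') = 1 - P(A) = 1 - 48/59 = 11/59

11/59


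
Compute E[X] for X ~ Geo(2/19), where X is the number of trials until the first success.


For geometric (trials until first success), E[X] = 1/p = 1/(2/19) = 19/2

19/2


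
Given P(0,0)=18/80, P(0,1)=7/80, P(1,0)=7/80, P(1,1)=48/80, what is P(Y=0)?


P(Y=0) = P(0,0)+P(1,0) = 18/80 + 7/80 = 25/80 = 5/16

5/16


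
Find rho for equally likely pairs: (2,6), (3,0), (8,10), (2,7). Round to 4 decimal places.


Cov(X,Y) = 4.9375, Var(X) = 6.1875, Var(Y) = 13.1875
rho = Cov/(sqrt(VarX)*sqrt(VarY)) = 0.5466

0.5466


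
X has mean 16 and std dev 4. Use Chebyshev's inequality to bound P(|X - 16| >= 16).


k = 16/4 = 4
Chebyshev: P(|X-mu| >= k*sigma) <= 1/k^2 = 1/4^2 = 1/16

1/16


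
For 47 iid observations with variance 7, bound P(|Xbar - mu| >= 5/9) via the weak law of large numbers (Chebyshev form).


Var(Xbar) = Var(X)/n = 7/47
Chebyshev: P(|Xbar-mu| >= 5/9) <= Var(Xbar)/(5/9)^2 = (7/47)/(25/81) = 567/1175

567/1175


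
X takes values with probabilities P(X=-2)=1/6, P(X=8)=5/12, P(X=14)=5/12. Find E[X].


E[X] = sum(x * P(x))
= -2*1/6 + 8*5/12 + 14*5/12
= 53/6

53/6


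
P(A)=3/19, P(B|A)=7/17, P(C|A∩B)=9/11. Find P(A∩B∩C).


P(A∩B∩C) = P(A) * P(B|A) * P(C|A∩B)
= 3/19 * 7/17 * 9/11
= 21/323 * 9/11 = 189/3553

189/3553


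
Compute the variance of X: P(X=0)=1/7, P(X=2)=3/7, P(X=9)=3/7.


E[X] = 33/7, E[X^2] = 255/7
Var(X) = E[X^2] - (E[X])^2 = 255/7 - (33/7)^2 = 696/49

696/49


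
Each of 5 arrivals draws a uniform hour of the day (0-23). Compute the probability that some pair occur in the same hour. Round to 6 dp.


P(all different) = prod((24-i)/24 for i=0..4) = 0.640553
P(at least one match) = 1 - 0.640553 = 0.359447

0.359447


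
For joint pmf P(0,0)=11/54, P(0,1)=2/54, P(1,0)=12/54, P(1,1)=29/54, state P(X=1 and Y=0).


Read from table: P(X=1, Y=0) = 12/54 = 2/9

2/9


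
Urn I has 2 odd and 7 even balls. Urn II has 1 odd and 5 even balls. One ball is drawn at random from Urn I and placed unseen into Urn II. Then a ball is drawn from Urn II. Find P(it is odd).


P(transfer odd) = 2/9; P(transfer even) = 7/9
If odd transferred: Urn II has 2 odd of 7, so P(odd|odd moved) = 2/7
If even transferred: Urn II has 1 odd of 7, so P(odd|even moved) = 1/7
By total probability: P(odd) = 2/9*2/7 + 7/9*1/7 = 11/63

11/63


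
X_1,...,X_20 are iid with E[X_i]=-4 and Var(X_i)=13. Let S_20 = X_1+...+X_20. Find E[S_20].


E[S_n] = n*E[X_1] = 20*-4 = -80

-80


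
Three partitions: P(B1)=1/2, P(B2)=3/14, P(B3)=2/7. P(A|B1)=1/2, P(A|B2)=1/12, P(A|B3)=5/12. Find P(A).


P(A) = P(A|B1)P(B1) + P(A|B2)P(B2) + P(A|B3)P(B3)
= 1/2*1/2 + 1/12*3/14 + 5/12*2/7
= 1/4 + 1/56 + 5/42 = 65/168

65/168


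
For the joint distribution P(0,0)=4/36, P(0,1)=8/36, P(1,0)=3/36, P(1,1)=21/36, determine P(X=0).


P(X=0) = P(0,0)+P(0,1) = 4/36 + 8/36 = 12/36 = 1/3

1/3


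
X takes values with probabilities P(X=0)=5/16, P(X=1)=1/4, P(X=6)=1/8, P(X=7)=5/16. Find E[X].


E[X] = sum(x * P(x))
= 0*5/16 + 1*1/4 + 6*1/8 + 7*5/16
= 51/16

51/16


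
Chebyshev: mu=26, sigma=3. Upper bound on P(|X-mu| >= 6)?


k = 6/3 = 2
Chebyshev: P(|X-mu| >= k*sigma) <= 1/k^2 = 1/2^2 = 1/4

1/4


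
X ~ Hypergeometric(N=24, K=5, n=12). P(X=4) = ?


P(X=4) = C(5,4)*C(19,8) / C(24,12)
= 5*75582 / 2704156
= 377910/2704156 = 45/322

45/322


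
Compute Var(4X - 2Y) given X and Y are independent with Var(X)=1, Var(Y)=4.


Independence => Cov(X,Y)=0
Var(4X - 2Y) = 4^2*Var(X) + (-2)^2*Var(Y)
= 16*1 + 4*4 = 32

32


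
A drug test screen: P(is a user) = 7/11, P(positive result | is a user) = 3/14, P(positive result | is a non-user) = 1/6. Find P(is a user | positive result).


P(A) = P(A|B)P(B) + P(A|B')P(B') = 3/14*7/11 + 1/6*4/11 = 13/66
P(B|A) = P(A|B)P(B)/P(A) = (3/22)/(13/66) = 9/13

9/13


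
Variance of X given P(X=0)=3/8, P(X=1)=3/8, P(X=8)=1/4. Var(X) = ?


E[X] = 19/8, E[X^2] = 131/8
Var(X) = E[X^2] - (E[X])^2 = 131/8 - (19/8)^2 = 687/64

687/64


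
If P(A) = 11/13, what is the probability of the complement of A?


P(A') = 1 - P(A) = 1 - 11/13 = 2/13

2/13


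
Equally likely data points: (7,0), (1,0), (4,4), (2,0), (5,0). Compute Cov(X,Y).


E[X]=19/5, E[Y]=4/5, E[XY]=16/5
Cov(X,Y) = E[XY] - E[X]E[Y] = 16/5 - 19/5*4/5 = 4/25

4/25


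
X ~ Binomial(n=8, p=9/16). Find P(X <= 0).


P(X<=0) = P(X=0)
= 5764801/4294967296
= 5764801/4294967296

5764801/4294967296


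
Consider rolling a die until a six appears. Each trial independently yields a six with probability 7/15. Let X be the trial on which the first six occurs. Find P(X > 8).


P(X > 8) = P(first 8 trials all fail) = (1-p)^8 = (8/15)^8 = 16777216/2562890625

16777216/2562890625


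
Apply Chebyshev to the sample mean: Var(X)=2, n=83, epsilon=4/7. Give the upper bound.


Var(Xbar) = Var(X)/n = 2/83
Chebyshev: P(|Xbar-mu| >= 4/7) <= Var(Xbar)/(4/7)^2 = (2/83)/(16/49) = 49/664

49/664


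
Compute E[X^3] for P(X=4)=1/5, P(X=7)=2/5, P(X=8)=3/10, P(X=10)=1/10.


E[X^3] = sum(g(x)*P(x))
= 64*1/5 + 343*2/5 + 512*3/10 + 1000*1/10
= 2018/5

2018/5


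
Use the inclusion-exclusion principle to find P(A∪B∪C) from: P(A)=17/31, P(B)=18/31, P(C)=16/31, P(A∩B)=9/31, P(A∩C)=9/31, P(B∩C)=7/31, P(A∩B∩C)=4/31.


P(A∪B∪C) = P(A)+P(B)+P(C) - P(AB)-P(AC)-P(BC) + P(ABC)
= 17/31+18/31+16/31 - 9/31-9/31-7/31 + 4/31
= 30/31

30/31


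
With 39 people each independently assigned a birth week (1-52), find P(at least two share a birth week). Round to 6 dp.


P(all different) = prod((52-i)/52 for i=0..38) = 0.000000
P(at least one match) = 1 - 0.000000 = 1.000000

1.000000


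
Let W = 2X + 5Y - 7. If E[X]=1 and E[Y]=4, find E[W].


E[2X + 5Y - 7] = 2*E[X] + 5*E[Y] - 7
= (2)*(1) + (5)*(4) + (-7)
= 2 + 20 - 7 = 15

15


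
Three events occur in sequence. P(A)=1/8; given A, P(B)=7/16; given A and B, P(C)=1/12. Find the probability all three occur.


P(A∩B∩C) = P(A) * P(B|A) * P(C|A∩B)
= 1/8 * 7/16 * 1/12
= 7/128 * 1/12 = 7/1536

7/1536


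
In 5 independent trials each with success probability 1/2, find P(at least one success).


P(at least one) = 1 - P(none)
P(none) = (1 - 1/2)^5 = (1/2)^5 = 1/32
P(at least one) = 1 - 1/32 = 31/32

31/32


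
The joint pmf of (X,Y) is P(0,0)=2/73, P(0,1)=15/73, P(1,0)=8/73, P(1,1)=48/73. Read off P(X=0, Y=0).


Read from table: P(X=0, Y=0) = 2/73

2/73


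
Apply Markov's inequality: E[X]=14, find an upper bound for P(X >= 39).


Markov: P(X >= a) <= E[X]/a
P(X >= 39) <= 14/39

14/39


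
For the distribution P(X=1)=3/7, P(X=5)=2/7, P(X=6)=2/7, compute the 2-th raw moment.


E[X^2] = sum(x^2 * P(x))
= 1*3/7 + 25*2/7 + 36*2/7
= 125/7

125/7


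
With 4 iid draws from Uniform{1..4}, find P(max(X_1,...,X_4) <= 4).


P(max <= 4) = P(all X_i <= 4) = (P(X_1 <= 4))^4
= (4/4)^4 = 1^4 = 1

1


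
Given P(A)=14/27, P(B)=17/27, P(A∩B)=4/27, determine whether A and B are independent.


P(A)*P(B) = 14/27*17/27 = 238/729
P(A∩B) = 4/27 != 238/729, so not independent

No, A and B are not independent


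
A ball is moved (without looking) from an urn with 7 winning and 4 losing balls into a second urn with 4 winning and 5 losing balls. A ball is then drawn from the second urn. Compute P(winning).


P(transfer winning) = 7/11; P(transfer losing) = 4/11
If winning transferred: Urn II has 5 winning of 10, so P(winning|winning moved) = 1/2
If losing transferred: Urn II has 4 winning of 10, so P(winning|losing moved) = 2/5
By total probability: P(winning) = 7/11*1/2 + 4/11*2/5 = 51/110

51/110


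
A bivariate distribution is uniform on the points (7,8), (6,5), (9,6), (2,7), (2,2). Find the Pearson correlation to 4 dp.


Cov(X,Y) = 2.4800, Var(X) = 7.7600, Var(Y) = 4.2400
rho = Cov/(sqrt(VarX)*sqrt(VarY)) = 0.4324

0.4324


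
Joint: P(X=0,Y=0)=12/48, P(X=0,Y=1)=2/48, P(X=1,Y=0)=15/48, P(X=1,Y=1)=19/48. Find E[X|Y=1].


P(Y=1) = 21/48
E[X|Y=1] = (0*2 + 1*19)/21 = 19/21

19/21


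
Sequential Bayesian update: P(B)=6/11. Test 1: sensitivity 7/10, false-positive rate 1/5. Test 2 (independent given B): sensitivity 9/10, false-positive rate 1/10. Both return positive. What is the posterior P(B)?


After test 1: P(+) = 7/10*6/11 + 1/5*5/11 = 26/55
P(B|+) = (21/55)/(26/55) = 21/26
After test 2 (use post1 as new prior): P(+) = 9/10*21/26 + 1/10*5/26 = 97/130
P(B|+,+) = (189/260)/(97/130) = 189/194

189/194


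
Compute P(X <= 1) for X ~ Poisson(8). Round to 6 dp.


P(X<=1) = e^(-8)*8^0/0! + e^(-8)*8^1/1!
≈ 0.0003354626 + 0.0026837010
= 0.0030191636
≈ 0.003019

0.003019


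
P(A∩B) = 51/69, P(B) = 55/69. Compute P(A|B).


P(A|B) = P(A∩B)/P(B) = (51/69)/(55/69) = 51/55

51/55


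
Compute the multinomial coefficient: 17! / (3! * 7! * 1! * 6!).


17! = 355687428096000
Denominator: 3!=6 * 7!=5040 * 1!=1 * 6!=720
Coefficient = 355687428096000 / 21772800 = 16336320

16336320


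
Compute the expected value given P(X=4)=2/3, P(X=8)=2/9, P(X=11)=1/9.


E[X] = sum(x * P(x))
= 4*2/3 + 8*2/9 + 11*1/9
= 17/3

17/3


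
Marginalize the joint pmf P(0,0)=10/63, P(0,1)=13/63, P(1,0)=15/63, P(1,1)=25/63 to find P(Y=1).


P(Y=1) = P(0,1)+P(1,1) = 13/63 + 25/63 = 38/63

38/63


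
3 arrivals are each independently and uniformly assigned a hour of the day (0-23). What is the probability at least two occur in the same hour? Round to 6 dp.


P(all different) = prod((24-i)/24 for i=0..2) = 0.878472
P(at least one match) = 1 - 0.878472 = 0.121528

0.121528


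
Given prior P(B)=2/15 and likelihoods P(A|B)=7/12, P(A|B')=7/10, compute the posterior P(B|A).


P(A) = P(A|B)P(B) + P(A|B')P(B') = 7/12*2/15 + 7/10*13/15 = 154/225
P(B|A) = P(A|B)P(B)/P(A) = (7/90)/(154/225) = 5/44

5/44


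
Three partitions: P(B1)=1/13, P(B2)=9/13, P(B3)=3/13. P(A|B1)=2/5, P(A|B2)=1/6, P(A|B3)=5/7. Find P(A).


P(A) = P(A|B1)P(B1) + P(A|B2)P(B2) + P(A|B3)P(B3)
= 2/5*1/13 + 1/6*9/13 + 5/7*3/13
= 2/65 + 3/26 + 15/91 = 283/910

283/910


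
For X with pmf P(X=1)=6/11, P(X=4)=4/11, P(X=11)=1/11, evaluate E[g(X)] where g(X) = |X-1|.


E[|X-1|] = sum(g(x)*P(x))
= 0*6/11 + 3*4/11 + 10*1/11
= 2

2


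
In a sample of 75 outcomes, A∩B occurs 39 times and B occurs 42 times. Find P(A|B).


P(A|B) = P(A∩B)/P(B) = (39/75)/(42/75) = 39/42 = 13/14

13/14


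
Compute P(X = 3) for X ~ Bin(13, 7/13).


P(X=3) = C(13,3) * p^3 * (1-p)^10
= 286 * 343/2197 * 60466176/137858491849
= 456277764096/23298085122481

456277764096/23298085122481


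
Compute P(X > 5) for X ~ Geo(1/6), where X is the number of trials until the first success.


P(X > 5) = P(first 5 trials all fail) = (1-p)^5 = (5/6)^5 = 3125/7776

3125/7776


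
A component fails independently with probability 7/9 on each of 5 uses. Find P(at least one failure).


P(at least one) = 1 - P(none)
P(none) = (1 - 7/9)^5 = (2/9)^5 = 32/59049
P(at least one) = 1 - 32/59049 = 59017/59049

59017/59049


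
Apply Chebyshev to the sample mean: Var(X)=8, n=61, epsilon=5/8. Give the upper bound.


Var(Xbar) = Var(X)/n = 8/61
Chebyshev: P(|Xbar-mu| >= 5/8) <= Var(Xbar)/(5/8)^2 = (8/61)/(25/64) = 512/1525

512/1525


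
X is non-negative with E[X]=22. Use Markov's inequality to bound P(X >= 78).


Markov: P(X >= a) <= E[X]/a
P(X >= 78) <= 22/78 = 11/39

11/39


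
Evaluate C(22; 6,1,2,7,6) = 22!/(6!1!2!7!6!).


22! = 1124000727777607680000
Denominator: 6!=720 * 1!=1 * 2!=2 * 7!=5040 * 6!=720
Coefficient = 1124000727777607680000 / 5225472000 = 215100325440

215100325440


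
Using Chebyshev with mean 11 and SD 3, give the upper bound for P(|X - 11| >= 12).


k = 12/3 = 4
Chebyshev: P(|X-mu| >= k*sigma) <= 1/k^2 = 1/4^2 = 1/16

1/16


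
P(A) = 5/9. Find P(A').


P(A') = 1 - P(A) = 1 - 5/9 = 4/9

4/9


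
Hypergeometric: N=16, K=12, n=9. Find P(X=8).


P(X=8) = C(12,8)*C(4,1) / C(16,9)
= 495*4 / 11440
= 1980/11440 = 9/52

9/52


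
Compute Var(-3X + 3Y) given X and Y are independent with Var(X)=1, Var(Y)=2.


Independence => Cov(X,Y)=0
Var(-3X + 3Y) = (-3)^2*Var(X) + 3^2*Var(Y)
= 9*1 + 9*2 = 27

27


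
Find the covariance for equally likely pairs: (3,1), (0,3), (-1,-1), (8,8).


E[X]=5/2, E[Y]=11/4, E[XY]=17
Cov(X,Y) = E[XY] - E[X]E[Y] = 17 - 5/2*11/4 = 81/8

81/8


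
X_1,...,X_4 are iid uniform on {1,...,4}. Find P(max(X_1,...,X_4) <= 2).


P(max <= 2) = P(all X_i <= 2) = (P(X_1 <= 2))^4
= (2/4)^4 = (1/2)^4 = 1/16

1/16


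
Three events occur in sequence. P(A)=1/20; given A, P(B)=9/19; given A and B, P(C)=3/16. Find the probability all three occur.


P(A∩B∩C) = P(A) * P(B|A) * P(C|A∩B)
= 1/20 * 9/19 * 3/16
= 9/380 * 3/16 = 27/6080

27/6080


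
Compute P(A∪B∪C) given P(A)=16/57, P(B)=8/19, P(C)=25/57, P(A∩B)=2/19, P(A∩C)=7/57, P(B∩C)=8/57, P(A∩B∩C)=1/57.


P(A∪B∪C) = P(A)+P(B)+P(C) - P(AB)-P(AC)-P(BC) + P(ABC)
= 16/57+8/19+25/57 - 2/19-7/57-8/57 + 1/57
= 15/19

15/19


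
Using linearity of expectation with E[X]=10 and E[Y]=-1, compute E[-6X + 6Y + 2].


E[-6X + 6Y + 2] = -6*E[X] + 6*E[Y] + 2
= (-6)*(10) + (6)*(-1) + (2)
= -60 - 6 + 2 = -64

-64


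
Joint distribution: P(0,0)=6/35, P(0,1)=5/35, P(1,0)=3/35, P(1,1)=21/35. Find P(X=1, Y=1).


Read from table: P(X=1, Y=1) = 21/35 = 3/5

3/5


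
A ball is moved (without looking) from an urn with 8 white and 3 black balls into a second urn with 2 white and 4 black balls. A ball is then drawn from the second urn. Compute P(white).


P(transfer white) = 8/11; P(transfer black) = 3/11
If white transferred: Urn II has 3 white of 7, so P(white|white moved) = 3/7
If black transferred: Urn II has 2 white of 7, so P(white|black moved) = 2/7
By total probability: P(white) = 8/11*3/7 + 3/11*2/7 = 30/77

30/77


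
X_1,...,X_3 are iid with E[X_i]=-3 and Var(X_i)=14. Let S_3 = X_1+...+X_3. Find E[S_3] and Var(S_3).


E[S_n] = n*mu = 3*-3 = -9
Var(S_n) = n*sigma^2 = 3*14 = 42

E[S_3]=-9, Var(S_3)=42


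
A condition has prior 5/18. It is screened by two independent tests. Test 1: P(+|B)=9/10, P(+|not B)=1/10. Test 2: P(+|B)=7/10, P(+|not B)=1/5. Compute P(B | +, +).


After test 1: P(+) = 9/10*5/18 + 1/10*13/18 = 29/90
P(B|+) = (1/4)/(29/90) = 45/58
After test 2 (use post1 as new prior): P(+) = 7/10*45/58 + 1/5*13/58 = 341/580
P(B|+,+) = (63/116)/(341/580) = 315/341

315/341


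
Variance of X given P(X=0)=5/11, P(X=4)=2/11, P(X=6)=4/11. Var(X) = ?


E[X] = 32/11, E[X^2] = 16
Var(X) = E[X^2] - (E[X])^2 = 16 - (32/11)^2 = 912/121

912/121


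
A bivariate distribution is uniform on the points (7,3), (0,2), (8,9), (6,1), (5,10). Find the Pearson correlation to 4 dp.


Cov(X,Y) = 3.8000, Var(X) = 7.7600, Var(Y) = 14.0000
rho = Cov/(sqrt(VarX)*sqrt(VarY)) = 0.3646

0.3646


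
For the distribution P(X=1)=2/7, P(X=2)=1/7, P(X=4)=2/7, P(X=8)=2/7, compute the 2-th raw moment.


E[X^2] = sum(x^2 * P(x))
= 1*2/7 + 4*1/7 + 16*2/7 + 64*2/7
= 166/7

166/7


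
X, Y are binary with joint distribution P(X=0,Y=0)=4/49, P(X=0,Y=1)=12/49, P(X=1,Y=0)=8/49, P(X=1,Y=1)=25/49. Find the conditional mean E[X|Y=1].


P(Y=1) = 37/49
E[X|Y=1] = (0*12 + 1*25)/37 = 25/37

25/37


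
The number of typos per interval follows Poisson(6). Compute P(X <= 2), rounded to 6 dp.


P(X<=2) = e^(-6)*6^0/0! + e^(-6)*6^1/1! + e^(-6)*6^2/2!
≈ 0.0024787522 + 0.0148725131 + 0.0446175392
= 0.0619688045
≈ 0.061969

0.061969


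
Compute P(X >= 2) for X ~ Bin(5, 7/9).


P(X>=2) = P(X=2) + P(X=3) + P(X=4) + P(X=5)
= 3920/59049 + 13720/59049 + 24010/59049 + 16807/59049
= 58457/59049

58457/59049


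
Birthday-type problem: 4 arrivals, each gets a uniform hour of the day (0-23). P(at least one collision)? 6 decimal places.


P(all different) = prod((24-i)/24 for i=0..3) = 0.768663
P(at least one match) = 1 - 0.768663 = 0.231337

0.231337


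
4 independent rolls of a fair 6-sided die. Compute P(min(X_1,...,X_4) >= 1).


P(min >= 1) = P(all X_i >= 1) = (P(X_1 >= 1))^4
= (6/6)^4 = 1^4 = 1

1


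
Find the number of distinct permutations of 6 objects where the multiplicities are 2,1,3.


6! = 720
Denominator: 2!=2 * 1!=1 * 3!=6
Coefficient = 720 / 12 = 60

60


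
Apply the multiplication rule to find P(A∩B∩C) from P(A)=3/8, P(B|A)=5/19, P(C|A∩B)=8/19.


P(A∩B∩C) = P(A) * P(B|A) * P(C|A∩B)
= 3/8 * 5/19 * 8/19
= 15/152 * 8/19 = 15/361

15/361


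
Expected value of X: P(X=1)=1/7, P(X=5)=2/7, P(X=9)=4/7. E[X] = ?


E[X] = sum(x * P(x))
= 1*1/7 + 5*2/7 + 9*4/7
= 47/7

47/7


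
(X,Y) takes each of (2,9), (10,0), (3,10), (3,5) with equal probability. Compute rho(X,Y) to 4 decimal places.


Cov(X,Y) = -11.2500, Var(X) = 10.2500, Var(Y) = 15.5000
rho = Cov/(sqrt(VarX)*sqrt(VarY)) = -0.8925

-0.8925


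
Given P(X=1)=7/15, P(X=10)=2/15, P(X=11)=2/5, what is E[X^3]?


E[X^3] = sum(g(x)*P(x))
= 1*7/15 + 1000*2/15 + 1331*2/5
= 3331/5

3331/5


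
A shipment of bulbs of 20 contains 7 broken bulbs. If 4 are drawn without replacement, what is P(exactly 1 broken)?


P(X=1) = C(7,1)*C(13,3) / C(20,4)
= 7*286 / 4845
= 2002/4845

2002/4845


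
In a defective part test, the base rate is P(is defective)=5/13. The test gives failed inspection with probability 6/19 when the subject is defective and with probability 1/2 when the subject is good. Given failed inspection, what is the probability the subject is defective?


P(A) = P(A|B)P(B) + P(A|B')P(B') = 6/19*5/13 + 1/2*8/13 = 106/247
P(B|A) = P(A|B)P(B)/P(A) = (30/247)/(106/247) = 15/53

15/53


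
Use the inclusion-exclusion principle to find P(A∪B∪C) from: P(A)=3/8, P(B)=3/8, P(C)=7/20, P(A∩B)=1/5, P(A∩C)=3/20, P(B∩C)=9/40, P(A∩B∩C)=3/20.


P(A∪B∪C) = P(A)+P(B)+P(C) - P(AB)-P(AC)-P(BC) + P(ABC)
= 3/8+3/8+7/20 - 1/5-3/20-9/40 + 3/20
= 27/40

27/40


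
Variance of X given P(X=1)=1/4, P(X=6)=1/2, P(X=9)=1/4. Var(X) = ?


E[X] = 11/2, E[X^2] = 77/2
Var(X) = E[X^2] - (E[X])^2 = 77/2 - (11/2)^2 = 33/4

33/4


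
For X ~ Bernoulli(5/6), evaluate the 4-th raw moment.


For Bernoulli: X in {0,1}
E[X^4] = 0^4*(1-5/6) + 1^4*5/6 = 5/6

5/6


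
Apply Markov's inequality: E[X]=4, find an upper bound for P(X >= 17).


Markov: P(X >= a) <= E[X]/a
P(X >= 17) <= 4/17

4/17


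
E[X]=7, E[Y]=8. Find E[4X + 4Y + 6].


E[4X + 4Y + 6] = 4*E[X] + 4*E[Y] + 6
= (4)*(7) + (4)*(8) + (6)
= 28 + 32 + 6 = 66

66


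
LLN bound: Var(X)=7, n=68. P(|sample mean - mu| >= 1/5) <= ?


Var(Xbar) = Var(X)/n = 7/68
Chebyshev: P(|Xbar-mu| >= 1/5) <= Var(Xbar)/(1/5)^2 = (7/68)/(1/25) = 175/68
Bound exceeds 1, so trivial bound: 1

1


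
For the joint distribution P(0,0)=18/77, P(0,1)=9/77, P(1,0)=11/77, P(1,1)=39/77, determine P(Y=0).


P(Y=0) = P(0,0)+P(1,0) = 18/77 + 11/77 = 29/77

29/77


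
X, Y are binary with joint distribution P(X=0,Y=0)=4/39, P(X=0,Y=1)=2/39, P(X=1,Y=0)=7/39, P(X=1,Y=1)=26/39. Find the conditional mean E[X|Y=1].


P(Y=1) = 28/39
E[X|Y=1] = (0*2 + 1*26)/28 = 26/28 = 13/14

13/14


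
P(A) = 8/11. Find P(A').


P(A') = 1 - P(A) = 1 - 8/11 = 3/11

3/11


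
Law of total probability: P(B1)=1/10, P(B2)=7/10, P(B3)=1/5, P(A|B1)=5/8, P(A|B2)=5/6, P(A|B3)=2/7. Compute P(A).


P(A) = P(A|B1)P(B1) + P(A|B2)P(B2) + P(A|B3)P(B3)
= 5/8*1/10 + 5/6*7/10 + 2/7*1/5
= 1/16 + 7/12 + 2/35 = 1181/1680

1181/1680


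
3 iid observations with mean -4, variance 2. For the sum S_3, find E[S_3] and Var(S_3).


E[S_n] = n*mu = 3*-4 = -12
Var(S_n) = n*sigma^2 = 3*2 = 6

E[S_3]=-12, Var(S_3)=6


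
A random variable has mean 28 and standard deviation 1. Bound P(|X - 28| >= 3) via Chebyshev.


k = 3/1 = 3
Chebyshev: P(|X-mu| >= k*sigma) <= 1/k^2 = 1/3^2 = 1/9

1/9


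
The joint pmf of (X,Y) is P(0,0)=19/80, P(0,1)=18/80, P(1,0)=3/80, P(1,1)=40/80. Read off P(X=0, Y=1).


Read from table: P(X=0, Y=1) = 18/80 = 9/40

9/40


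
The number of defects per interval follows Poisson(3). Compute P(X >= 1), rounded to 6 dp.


P(X>=1) = 1 - P(X<=0) = 1 - (e^(-3)*3^0/0!)
≈ 1 - 0.0497870684 = 0.9502129316
≈ 0.950213

0.950213


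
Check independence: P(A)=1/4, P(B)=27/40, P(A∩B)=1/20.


P(A)*P(B) = 1/4*27/40 = 27/160
P(A∩B) = 1/20 != 27/160, so not independent

No, A and B are not independent


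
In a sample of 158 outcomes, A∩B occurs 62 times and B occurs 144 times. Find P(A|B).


P(A|B) = P(A∩B)/P(B) = (62/158)/(144/158) = 62/144 = 31/72

31/72


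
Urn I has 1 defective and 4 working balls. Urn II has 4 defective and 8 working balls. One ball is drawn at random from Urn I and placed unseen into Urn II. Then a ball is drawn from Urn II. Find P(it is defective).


P(transfer defective) = 1/5; P(transfer working) = 4/5
If defective transferred: Urn II has 5 defective of 13, so P(defective|defective moved) = 5/13
If working transferred: Urn II has 4 defective of 13, so P(defective|working moved) = 4/13
By total probability: P(defective) = 1/5*5/13 + 4/5*4/13 = 21/65

21/65


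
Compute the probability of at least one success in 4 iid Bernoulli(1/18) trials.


P(at least one) = 1 - P(none)
P(none) = (1 - 1/18)^4 = (17/18)^4 = 83521/104976
P(at least one) = 1 - 83521/104976 = 21455/104976

21455/104976


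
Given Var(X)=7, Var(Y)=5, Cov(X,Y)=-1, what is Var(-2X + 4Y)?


Var(-2X + 4Y) = (-2)^2*Var(X) + 4^2*Var(Y) + 2*(-2)*4*Cov(X,Y)
= 4*7 + 16*5 - 16*(-1)
= 28 + 80 + 16 = 124

124


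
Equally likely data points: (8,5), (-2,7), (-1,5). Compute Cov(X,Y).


E[X]=5/3, E[Y]=17/3, E[XY]=7
Cov(X,Y) = E[XY] - E[X]E[Y] = 7 - 5/3*17/3 = -22/9

-22/9


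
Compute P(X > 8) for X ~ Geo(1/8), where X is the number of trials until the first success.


P(X > 8) = P(first 8 trials all fail) = (1-p)^8 = (7/8)^8 = 5764801/16777216

5764801/16777216


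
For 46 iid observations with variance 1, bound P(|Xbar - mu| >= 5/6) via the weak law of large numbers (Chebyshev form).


Var(Xbar) = Var(X)/n = 1/46
Chebyshev: P(|Xbar-mu| >= 5/6) <= Var(Xbar)/(5/6)^2 = (1/46)/(25/36) = 18/575

18/575


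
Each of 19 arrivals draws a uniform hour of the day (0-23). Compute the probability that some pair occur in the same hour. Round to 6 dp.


P(all different) = prod((24-i)/24 for i=0..18) = 0.000031
P(at least one match) = 1 - 0.000031 = 0.999969

0.999969
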